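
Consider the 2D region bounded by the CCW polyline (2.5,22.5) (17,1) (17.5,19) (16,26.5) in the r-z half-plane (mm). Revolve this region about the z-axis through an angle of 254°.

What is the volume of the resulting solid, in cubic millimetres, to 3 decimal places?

Volume = 10281.736 mm³

Profile (r,z), 4 vertices: (2.5,22.5) (17,1) (17.5,19) (16,26.5)
edge 0: (2.5,22.5)→(17,1)  cross = 2.5·1 − 17·22.5 = -380.0000; (r_i+r_j)·cross = 19.5·-380.0000 = -7410.0000
edge 1: (17,1)→(17.5,19)  cross = 17·19 − 17.5·1 = 305.5000; (r_i+r_j)·cross = 34.5·305.5000 = 10539.7500
edge 2: (17.5,19)→(16,26.5)  cross = 17.5·26.5 − 16·19 = 159.7500; (r_i+r_j)·cross = 33.5·159.7500 = 5351.6250
edge 3: (16,26.5)→(2.5,22.5)  cross = 16·22.5 − 2.5·26.5 = 293.7500; (r_i+r_j)·cross = 18.5·293.7500 = 5434.3750
Σcross = 379.0000 → A = |Σcross|/2 = 189.5000 mm²
Σ(r_i+r_j)·cross = 13915.7500 → first moment M = |Σ|/6 = 2319.2917
R_c = M/A = 2319.2917/189.5000 = 12.2390 mm
θ = 254° = 4.433136 rad
V = θ·R_c·A = 4.433136·12.2390·189.5000 = 10281.736 mm³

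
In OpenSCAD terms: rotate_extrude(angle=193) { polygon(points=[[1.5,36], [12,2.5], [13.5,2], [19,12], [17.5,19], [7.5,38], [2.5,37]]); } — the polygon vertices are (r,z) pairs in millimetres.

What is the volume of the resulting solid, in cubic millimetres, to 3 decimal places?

Profile (r,z), 7 vertices: (1.5,36) (12,2.5) (13.5,2) (19,12) (17.5,19) (7.5,38) (2.5,37)
edge 0: (1.5,36)→(12,2.5)  cross = 1.5·2.5 − 12·36 = -428.2500; (r_i+r_j)·cross = 13.5·-428.2500 = -5781.3750
edge 1: (12,2.5)→(13.5,2)  cross = 12·2 − 13.5·2.5 = -9.7500; (r_i+r_j)·cross = 25.5·-9.7500 = -248.6250
edge 2: (13.5,2)→(19,12)  cross = 13.5·12 − 19·2 = 124.0000; (r_i+r_j)·cross = 32.5·124.0000 = 4030.0000
edge 3: (19,12)→(17.5,19)  cross = 19·19 − 17.5·12 = 151.0000; (r_i+r_j)·cross = 36.5·151.0000 = 5511.5000
edge 4: (17.5,19)→(7.5,38)  cross = 17.5·38 − 7.5·19 = 522.5000; (r_i+r_j)·cross = 25·522.5000 = 13062.5000
edge 5: (7.5,38)→(2.5,37)  cross = 7.5·37 − 2.5·38 = 182.5000; (r_i+r_j)·cross = 10·182.5000 = 1825.0000
edge 6: (2.5,37)→(1.5,36)  cross = 2.5·36 − 1.5·37 = 34.5000; (r_i+r_j)·cross = 4·34.5000 = 138.0000
Σcross = 576.5000 → A = |Σcross|/2 = 288.2500 mm²
Σ(r_i+r_j)·cross = 18537.0000 → first moment M = |Σ|/6 = 3089.5000
R_c = M/A = 3089.5000/288.2500 = 10.7181 mm
θ = 193° = 3.368485 rad
V = θ·R_c·A = 3.368485·10.7181·288.2500 = 10406.936 mm³

Volume = 10406.936 mm³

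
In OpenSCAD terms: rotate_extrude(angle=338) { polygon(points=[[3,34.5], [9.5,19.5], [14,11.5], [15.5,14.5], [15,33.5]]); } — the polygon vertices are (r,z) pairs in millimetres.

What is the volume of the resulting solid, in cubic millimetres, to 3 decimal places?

Profile (r,z), 5 vertices: (3,34.5) (9.5,19.5) (14,11.5) (15.5,14.5) (15,33.5)
edge 0: (3,34.5)→(9.5,19.5)  cross = 3·19.5 − 9.5·34.5 = -269.2500; (r_i+r_j)·cross = 12.5·-269.2500 = -3365.6250
edge 1: (9.5,19.5)→(14,11.5)  cross = 9.5·11.5 − 14·19.5 = -163.7500; (r_i+r_j)·cross = 23.5·-163.7500 = -3848.1250
edge 2: (14,11.5)→(15.5,14.5)  cross = 14·14.5 − 15.5·11.5 = 24.7500; (r_i+r_j)·cross = 29.5·24.7500 = 730.1250
edge 3: (15.5,14.5)→(15,33.5)  cross = 15.5·33.5 − 15·14.5 = 301.7500; (r_i+r_j)·cross = 30.5·301.7500 = 9203.3750
edge 4: (15,33.5)→(3,34.5)  cross = 15·34.5 − 3·33.5 = 417.0000; (r_i+r_j)·cross = 18·417.0000 = 7506.0000
Σcross = 310.5000 → A = |Σcross|/2 = 155.2500 mm²
Σ(r_i+r_j)·cross = 10225.7500 → first moment M = |Σ|/6 = 1704.2917
R_c = M/A = 1704.2917/155.2500 = 10.9777 mm
θ = 338° = 5.899213 rad
V = θ·R_c·A = 5.899213·10.9777·155.2500 = 10053.979 mm³

Volume = 10053.979 mm³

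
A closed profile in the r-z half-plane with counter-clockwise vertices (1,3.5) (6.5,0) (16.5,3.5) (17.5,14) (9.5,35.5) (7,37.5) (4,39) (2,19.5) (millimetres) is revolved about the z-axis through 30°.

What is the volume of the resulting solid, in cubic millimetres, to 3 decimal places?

Volume = 1954.791 mm³

Profile (r,z), 8 vertices: (1,3.5) (6.5,0) (16.5,3.5) (17.5,14) (9.5,35.5) (7,37.5) (4,39) (2,19.5)
edge 0: (1,3.5)→(6.5,0)  cross = 1·0 − 6.5·3.5 = -22.7500; (r_i+r_j)·cross = 7.5·-22.7500 = -170.6250
edge 1: (6.5,0)→(16.5,3.5)  cross = 6.5·3.5 − 16.5·0 = 22.7500; (r_i+r_j)·cross = 23·22.7500 = 523.2500
edge 2: (16.5,3.5)→(17.5,14)  cross = 16.5·14 − 17.5·3.5 = 169.7500; (r_i+r_j)·cross = 34·169.7500 = 5771.5000
edge 3: (17.5,14)→(9.5,35.5)  cross = 17.5·35.5 − 9.5·14 = 488.2500; (r_i+r_j)·cross = 27·488.2500 = 13182.7500
edge 4: (9.5,35.5)→(7,37.5)  cross = 9.5·37.5 − 7·35.5 = 107.7500; (r_i+r_j)·cross = 16.5·107.7500 = 1777.8750
edge 5: (7,37.5)→(4,39)  cross = 7·39 − 4·37.5 = 123.0000; (r_i+r_j)·cross = 11·123.0000 = 1353.0000
edge 6: (4,39)→(2,19.5)  cross = 4·19.5 − 2·39 = 0.0000; (r_i+r_j)·cross = 6·0.0000 = 0.0000
edge 7: (2,19.5)→(1,3.5)  cross = 2·3.5 − 1·19.5 = -12.5000; (r_i+r_j)·cross = 3·-12.5000 = -37.5000
Σcross = 876.2500 → A = |Σcross|/2 = 438.1250 mm²
Σ(r_i+r_j)·cross = 22400.2500 → first moment M = |Σ|/6 = 3733.3750
R_c = M/A = 3733.3750/438.1250 = 8.5213 mm
θ = 30° = 0.523599 rad
V = θ·R_c·A = 0.523599·8.5213·438.1250 = 1954.791 mm³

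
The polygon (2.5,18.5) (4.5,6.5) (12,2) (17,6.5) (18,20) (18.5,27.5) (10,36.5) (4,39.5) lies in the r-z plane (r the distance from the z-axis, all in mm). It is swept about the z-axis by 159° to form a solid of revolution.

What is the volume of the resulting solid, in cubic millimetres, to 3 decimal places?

Profile (r,z), 8 vertices: (2.5,18.5) (4.5,6.5) (12,2) (17,6.5) (18,20) (18.5,27.5) (10,36.5) (4,39.5)
edge 0: (2.5,18.5)→(4.5,6.5)  cross = 2.5·6.5 − 4.5·18.5 = -67.0000; (r_i+r_j)·cross = 7·-67.0000 = -469.0000
edge 1: (4.5,6.5)→(12,2)  cross = 4.5·2 − 12·6.5 = -69.0000; (r_i+r_j)·cross = 16.5·-69.0000 = -1138.5000
edge 2: (12,2)→(17,6.5)  cross = 12·6.5 − 17·2 = 44.0000; (r_i+r_j)·cross = 29·44.0000 = 1276.0000
edge 3: (17,6.5)→(18,20)  cross = 17·20 − 18·6.5 = 223.0000; (r_i+r_j)·cross = 35·223.0000 = 7805.0000
edge 4: (18,20)→(18.5,27.5)  cross = 18·27.5 − 18.5·20 = 125.0000; (r_i+r_j)·cross = 36.5·125.0000 = 4562.5000
edge 5: (18.5,27.5)→(10,36.5)  cross = 18.5·36.5 − 10·27.5 = 400.2500; (r_i+r_j)·cross = 28.5·400.2500 = 11407.1250
edge 6: (10,36.5)→(4,39.5)  cross = 10·39.5 − 4·36.5 = 249.0000; (r_i+r_j)·cross = 14·249.0000 = 3486.0000
edge 7: (4,39.5)→(2.5,18.5)  cross = 4·18.5 − 2.5·39.5 = -24.7500; (r_i+r_j)·cross = 6.5·-24.7500 = -160.8750
Σcross = 880.5000 → A = |Σcross|/2 = 440.2500 mm²
Σ(r_i+r_j)·cross = 26768.2500 → first moment M = |Σ|/6 = 4461.3750
R_c = M/A = 4461.3750/440.2500 = 10.1337 mm
θ = 159° = 2.775074 rad
V = θ·R_c·A = 2.775074·10.1337·440.2500 = 12380.644 mm³

Volume = 12380.644 mm³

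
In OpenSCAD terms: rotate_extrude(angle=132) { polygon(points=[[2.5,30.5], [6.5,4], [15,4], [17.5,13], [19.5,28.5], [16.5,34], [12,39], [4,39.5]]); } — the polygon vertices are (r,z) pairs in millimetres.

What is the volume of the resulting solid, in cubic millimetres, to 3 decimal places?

Profile (r,z), 8 vertices: (2.5,30.5) (6.5,4) (15,4) (17.5,13) (19.5,28.5) (16.5,34) (12,39) (4,39.5)
edge 0: (2.5,30.5)→(6.5,4)  cross = 2.5·4 − 6.5·30.5 = -188.2500; (r_i+r_j)·cross = 9·-188.2500 = -1694.2500
edge 1: (6.5,4)→(15,4)  cross = 6.5·4 − 15·4 = -34.0000; (r_i+r_j)·cross = 21.5·-34.0000 = -731.0000
edge 2: (15,4)→(17.5,13)  cross = 15·13 − 17.5·4 = 125.0000; (r_i+r_j)·cross = 32.5·125.0000 = 4062.5000
edge 3: (17.5,13)→(19.5,28.5)  cross = 17.5·28.5 − 19.5·13 = 245.2500; (r_i+r_j)·cross = 37·245.2500 = 9074.2500
edge 4: (19.5,28.5)→(16.5,34)  cross = 19.5·34 − 16.5·28.5 = 192.7500; (r_i+r_j)·cross = 36·192.7500 = 6939.0000
edge 5: (16.5,34)→(12,39)  cross = 16.5·39 − 12·34 = 235.5000; (r_i+r_j)·cross = 28.5·235.5000 = 6711.7500
edge 6: (12,39)→(4,39.5)  cross = 12·39.5 − 4·39 = 318.0000; (r_i+r_j)·cross = 16·318.0000 = 5088.0000
edge 7: (4,39.5)→(2.5,30.5)  cross = 4·30.5 − 2.5·39.5 = 23.2500; (r_i+r_j)·cross = 6.5·23.2500 = 151.1250
Σcross = 917.5000 → A = |Σcross|/2 = 458.7500 mm²
Σ(r_i+r_j)·cross = 29601.3750 → first moment M = |Σ|/6 = 4933.5625
R_c = M/A = 4933.5625/458.7500 = 10.7544 mm
θ = 132° = 2.303835 rad
V = θ·R_c·A = 2.303835·10.7544·458.7500 = 11366.112 mm³

Volume = 11366.112 mm³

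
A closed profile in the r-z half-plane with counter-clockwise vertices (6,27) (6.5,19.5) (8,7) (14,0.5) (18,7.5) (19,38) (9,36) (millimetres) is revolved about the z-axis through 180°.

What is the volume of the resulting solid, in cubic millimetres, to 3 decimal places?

Profile (r,z), 7 vertices: (6,27) (6.5,19.5) (8,7) (14,0.5) (18,7.5) (19,38) (9,36)
edge 0: (6,27)→(6.5,19.5)  cross = 6·19.5 − 6.5·27 = -58.5000; (r_i+r_j)·cross = 12.5·-58.5000 = -731.2500
edge 1: (6.5,19.5)→(8,7)  cross = 6.5·7 − 8·19.5 = -110.5000; (r_i+r_j)·cross = 14.5·-110.5000 = -1602.2500
edge 2: (8,7)→(14,0.5)  cross = 8·0.5 − 14·7 = -94.0000; (r_i+r_j)·cross = 22·-94.0000 = -2068.0000
edge 3: (14,0.5)→(18,7.5)  cross = 14·7.5 − 18·0.5 = 96.0000; (r_i+r_j)·cross = 32·96.0000 = 3072.0000
edge 4: (18,7.5)→(19,38)  cross = 18·38 − 19·7.5 = 541.5000; (r_i+r_j)·cross = 37·541.5000 = 20035.5000
edge 5: (19,38)→(9,36)  cross = 19·36 − 9·38 = 342.0000; (r_i+r_j)·cross = 28·342.0000 = 9576.0000
edge 6: (9,36)→(6,27)  cross = 9·27 − 6·36 = 27.0000; (r_i+r_j)·cross = 15·27.0000 = 405.0000
Σcross = 743.5000 → A = |Σcross|/2 = 371.7500 mm²
Σ(r_i+r_j)·cross = 28687.0000 → first moment M = |Σ|/6 = 4781.1667
R_c = M/A = 4781.1667/371.7500 = 12.8612 mm
θ = 180° = 3.141593 rad
V = θ·R_c·A = 3.141593·12.8612·371.7500 = 15020.478 mm³

Volume = 15020.478 mm³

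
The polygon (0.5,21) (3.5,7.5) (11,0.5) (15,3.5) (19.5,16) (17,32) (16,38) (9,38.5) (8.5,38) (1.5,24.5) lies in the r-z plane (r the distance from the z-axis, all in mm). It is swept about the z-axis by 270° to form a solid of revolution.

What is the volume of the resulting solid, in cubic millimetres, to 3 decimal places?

Profile (r,z), 10 vertices: (0.5,21) (3.5,7.5) (11,0.5) (15,3.5) (19.5,16) (17,32) (16,38) (9,38.5) (8.5,38) (1.5,24.5)
edge 0: (0.5,21)→(3.5,7.5)  cross = 0.5·7.5 − 3.5·21 = -69.7500; (r_i+r_j)·cross = 4·-69.7500 = -279.0000
edge 1: (3.5,7.5)→(11,0.5)  cross = 3.5·0.5 − 11·7.5 = -80.7500; (r_i+r_j)·cross = 14.5·-80.7500 = -1170.8750
edge 2: (11,0.5)→(15,3.5)  cross = 11·3.5 − 15·0.5 = 31.0000; (r_i+r_j)·cross = 26·31.0000 = 806.0000
edge 3: (15,3.5)→(19.5,16)  cross = 15·16 − 19.5·3.5 = 171.7500; (r_i+r_j)·cross = 34.5·171.7500 = 5925.3750
edge 4: (19.5,16)→(17,32)  cross = 19.5·32 − 17·16 = 352.0000; (r_i+r_j)·cross = 36.5·352.0000 = 12848.0000
edge 5: (17,32)→(16,38)  cross = 17·38 − 16·32 = 134.0000; (r_i+r_j)·cross = 33·134.0000 = 4422.0000
edge 6: (16,38)→(9,38.5)  cross = 16·38.5 − 9·38 = 274.0000; (r_i+r_j)·cross = 25·274.0000 = 6850.0000
edge 7: (9,38.5)→(8.5,38)  cross = 9·38 − 8.5·38.5 = 14.7500; (r_i+r_j)·cross = 17.5·14.7500 = 258.1250
edge 8: (8.5,38)→(1.5,24.5)  cross = 8.5·24.5 − 1.5·38 = 151.2500; (r_i+r_j)·cross = 10·151.2500 = 1512.5000
edge 9: (1.5,24.5)→(0.5,21)  cross = 1.5·21 − 0.5·24.5 = 19.2500; (r_i+r_j)·cross = 2·19.2500 = 38.5000
Σcross = 997.5000 → A = |Σcross|/2 = 498.7500 mm²
Σ(r_i+r_j)·cross = 31210.6250 → first moment M = |Σ|/6 = 5201.7708
R_c = M/A = 5201.7708/498.7500 = 10.4296 mm
θ = 270° = 4.712389 rad
V = θ·R_c·A = 4.712389·10.4296·498.7500 = 24512.768 mm³

Volume = 24512.768 mm³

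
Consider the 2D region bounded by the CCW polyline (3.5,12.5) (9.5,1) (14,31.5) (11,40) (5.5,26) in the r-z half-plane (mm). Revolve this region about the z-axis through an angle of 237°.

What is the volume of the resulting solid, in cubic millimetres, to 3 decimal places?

Volume = 7880.848 mm³

Profile (r,z), 5 vertices: (3.5,12.5) (9.5,1) (14,31.5) (11,40) (5.5,26)
edge 0: (3.5,12.5)→(9.5,1)  cross = 3.5·1 − 9.5·12.5 = -115.2500; (r_i+r_j)·cross = 13·-115.2500 = -1498.2500
edge 1: (9.5,1)→(14,31.5)  cross = 9.5·31.5 − 14·1 = 285.2500; (r_i+r_j)·cross = 23.5·285.2500 = 6703.3750
edge 2: (14,31.5)→(11,40)  cross = 14·40 − 11·31.5 = 213.5000; (r_i+r_j)·cross = 25·213.5000 = 5337.5000
edge 3: (11,40)→(5.5,26)  cross = 11·26 − 5.5·40 = 66.0000; (r_i+r_j)·cross = 16.5·66.0000 = 1089.0000
edge 4: (5.5,26)→(3.5,12.5)  cross = 5.5·12.5 − 3.5·26 = -22.2500; (r_i+r_j)·cross = 9·-22.2500 = -200.2500
Σcross = 427.2500 → A = |Σcross|/2 = 213.6250 mm²
Σ(r_i+r_j)·cross = 11431.3750 → first moment M = |Σ|/6 = 1905.2292
R_c = M/A = 1905.2292/213.6250 = 8.9186 mm
θ = 237° = 4.136430 rad
V = θ·R_c·A = 4.136430·8.9186·213.6250 = 7880.848 mm³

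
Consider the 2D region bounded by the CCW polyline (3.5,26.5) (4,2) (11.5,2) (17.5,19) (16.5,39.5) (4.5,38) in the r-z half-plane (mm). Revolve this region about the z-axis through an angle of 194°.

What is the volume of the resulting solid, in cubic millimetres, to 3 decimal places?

Profile (r,z), 6 vertices: (3.5,26.5) (4,2) (11.5,2) (17.5,19) (16.5,39.5) (4.5,38)
edge 0: (3.5,26.5)→(4,2)  cross = 3.5·2 − 4·26.5 = -99.0000; (r_i+r_j)·cross = 7.5·-99.0000 = -742.5000
edge 1: (4,2)→(11.5,2)  cross = 4·2 − 11.5·2 = -15.0000; (r_i+r_j)·cross = 15.5·-15.0000 = -232.5000
edge 2: (11.5,2)→(17.5,19)  cross = 11.5·19 − 17.5·2 = 183.5000; (r_i+r_j)·cross = 29·183.5000 = 5321.5000
edge 3: (17.5,19)→(16.5,39.5)  cross = 17.5·39.5 − 16.5·19 = 377.7500; (r_i+r_j)·cross = 34·377.7500 = 12843.5000
edge 4: (16.5,39.5)→(4.5,38)  cross = 16.5·38 − 4.5·39.5 = 449.2500; (r_i+r_j)·cross = 21·449.2500 = 9434.2500
edge 5: (4.5,38)→(3.5,26.5)  cross = 4.5·26.5 − 3.5·38 = -13.7500; (r_i+r_j)·cross = 8·-13.7500 = -110.0000
Σcross = 882.7500 → A = |Σcross|/2 = 441.3750 mm²
Σ(r_i+r_j)·cross = 26514.2500 → first moment M = |Σ|/6 = 4419.0417
R_c = M/A = 4419.0417/441.3750 = 10.0120 mm
θ = 194° = 3.385939 rad
V = θ·R_c·A = 3.385939·10.0120·441.3750 = 14962.604 mm³

Volume = 14962.604 mm³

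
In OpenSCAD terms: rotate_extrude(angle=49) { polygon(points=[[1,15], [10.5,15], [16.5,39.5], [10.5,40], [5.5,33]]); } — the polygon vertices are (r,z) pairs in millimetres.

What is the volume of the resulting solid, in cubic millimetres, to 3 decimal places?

Volume = 1688.258 mm³

Profile (r,z), 5 vertices: (1,15) (10.5,15) (16.5,39.5) (10.5,40) (5.5,33)
edge 0: (1,15)→(10.5,15)  cross = 1·15 − 10.5·15 = -142.5000; (r_i+r_j)·cross = 11.5·-142.5000 = -1638.7500
edge 1: (10.5,15)→(16.5,39.5)  cross = 10.5·39.5 − 16.5·15 = 167.2500; (r_i+r_j)·cross = 27·167.2500 = 4515.7500
edge 2: (16.5,39.5)→(10.5,40)  cross = 16.5·40 − 10.5·39.5 = 245.2500; (r_i+r_j)·cross = 27·245.2500 = 6621.7500
edge 3: (10.5,40)→(5.5,33)  cross = 10.5·33 − 5.5·40 = 126.5000; (r_i+r_j)·cross = 16·126.5000 = 2024.0000
edge 4: (5.5,33)→(1,15)  cross = 5.5·15 − 1·33 = 49.5000; (r_i+r_j)·cross = 6.5·49.5000 = 321.7500
Σcross = 446.0000 → A = |Σcross|/2 = 223.0000 mm²
Σ(r_i+r_j)·cross = 11844.5000 → first moment M = |Σ|/6 = 1974.0833
R_c = M/A = 1974.0833/223.0000 = 8.8524 mm
θ = 49° = 0.855211 rad
V = θ·R_c·A = 0.855211·8.8524·223.0000 = 1688.258 mm³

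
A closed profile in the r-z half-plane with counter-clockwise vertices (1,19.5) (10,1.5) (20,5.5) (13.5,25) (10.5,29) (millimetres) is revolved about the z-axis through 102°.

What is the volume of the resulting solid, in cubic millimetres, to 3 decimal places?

Profile (r,z), 5 vertices: (1,19.5) (10,1.5) (20,5.5) (13.5,25) (10.5,29)
edge 0: (1,19.5)→(10,1.5)  cross = 1·1.5 − 10·19.5 = -193.5000; (r_i+r_j)·cross = 11·-193.5000 = -2128.5000
edge 1: (10,1.5)→(20,5.5)  cross = 10·5.5 − 20·1.5 = 25.0000; (r_i+r_j)·cross = 30·25.0000 = 750.0000
edge 2: (20,5.5)→(13.5,25)  cross = 20·25 − 13.5·5.5 = 425.7500; (r_i+r_j)·cross = 33.5·425.7500 = 14262.6250
edge 3: (13.5,25)→(10.5,29)  cross = 13.5·29 − 10.5·25 = 129.0000; (r_i+r_j)·cross = 24·129.0000 = 3096.0000
edge 4: (10.5,29)→(1,19.5)  cross = 10.5·19.5 − 1·29 = 175.7500; (r_i+r_j)·cross = 11.5·175.7500 = 2021.1250
Σcross = 562.0000 → A = |Σcross|/2 = 281.0000 mm²
Σ(r_i+r_j)·cross = 18001.2500 → first moment M = |Σ|/6 = 3000.2083
R_c = M/A = 3000.2083/281.0000 = 10.6769 mm
θ = 102° = 1.780236 rad
V = θ·R_c·A = 1.780236·10.6769·281.0000 = 5341.078 mm³

Volume = 5341.078 mm³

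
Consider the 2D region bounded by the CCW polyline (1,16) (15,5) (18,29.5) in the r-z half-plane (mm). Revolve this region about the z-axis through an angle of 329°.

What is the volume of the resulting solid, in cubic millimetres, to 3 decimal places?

Profile (r,z), 3 vertices: (1,16) (15,5) (18,29.5)
edge 0: (1,16)→(15,5)  cross = 1·5 − 15·16 = -235.0000; (r_i+r_j)·cross = 16·-235.0000 = -3760.0000
edge 1: (15,5)→(18,29.5)  cross = 15·29.5 − 18·5 = 352.5000; (r_i+r_j)·cross = 33·352.5000 = 11632.5000
edge 2: (18,29.5)→(1,16)  cross = 18·16 − 1·29.5 = 258.5000; (r_i+r_j)·cross = 19·258.5000 = 4911.5000
Σcross = 376.0000 → A = |Σcross|/2 = 188.0000 mm²
Σ(r_i+r_j)·cross = 12784.0000 → first moment M = |Σ|/6 = 2130.6667
R_c = M/A = 2130.6667/188.0000 = 11.3333 mm
θ = 329° = 5.742133 rad
V = θ·R_c·A = 5.742133·11.3333·188.0000 = 12234.572 mm³

Volume = 12234.572 mm³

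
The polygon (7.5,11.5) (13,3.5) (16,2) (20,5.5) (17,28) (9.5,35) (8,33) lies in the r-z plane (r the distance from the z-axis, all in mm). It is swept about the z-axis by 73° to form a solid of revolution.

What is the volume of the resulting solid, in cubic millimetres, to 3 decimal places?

Profile (r,z), 7 vertices: (7.5,11.5) (13,3.5) (16,2) (20,5.5) (17,28) (9.5,35) (8,33)
edge 0: (7.5,11.5)→(13,3.5)  cross = 7.5·3.5 − 13·11.5 = -123.2500; (r_i+r_j)·cross = 20.5·-123.2500 = -2526.6250
edge 1: (13,3.5)→(16,2)  cross = 13·2 − 16·3.5 = -30.0000; (r_i+r_j)·cross = 29·-30.0000 = -870.0000
edge 2: (16,2)→(20,5.5)  cross = 16·5.5 − 20·2 = 48.0000; (r_i+r_j)·cross = 36·48.0000 = 1728.0000
edge 3: (20,5.5)→(17,28)  cross = 20·28 − 17·5.5 = 466.5000; (r_i+r_j)·cross = 37·466.5000 = 17260.5000
edge 4: (17,28)→(9.5,35)  cross = 17·35 − 9.5·28 = 329.0000; (r_i+r_j)·cross = 26.5·329.0000 = 8718.5000
edge 5: (9.5,35)→(8,33)  cross = 9.5·33 − 8·35 = 33.5000; (r_i+r_j)·cross = 17.5·33.5000 = 586.2500
edge 6: (8,33)→(7.5,11.5)  cross = 8·11.5 − 7.5·33 = -155.5000; (r_i+r_j)·cross = 15.5·-155.5000 = -2410.2500
Σcross = 568.2500 → A = |Σcross|/2 = 284.1250 mm²
Σ(r_i+r_j)·cross = 22486.3750 → first moment M = |Σ|/6 = 3747.7292
R_c = M/A = 3747.7292/284.1250 = 13.1904 mm
θ = 73° = 1.274090 rad
V = θ·R_c·A = 1.274090·13.1904·284.1250 = 4774.946 mm³

Volume = 4774.946 mm³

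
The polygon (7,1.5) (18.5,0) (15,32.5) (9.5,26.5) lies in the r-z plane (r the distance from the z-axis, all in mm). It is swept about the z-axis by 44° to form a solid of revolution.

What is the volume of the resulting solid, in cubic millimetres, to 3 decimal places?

Profile (r,z), 4 vertices: (7,1.5) (18.5,0) (15,32.5) (9.5,26.5)
edge 0: (7,1.5)→(18.5,0)  cross = 7·0 − 18.5·1.5 = -27.7500; (r_i+r_j)·cross = 25.5·-27.7500 = -707.6250
edge 1: (18.5,0)→(15,32.5)  cross = 18.5·32.5 − 15·0 = 601.2500; (r_i+r_j)·cross = 33.5·601.2500 = 20141.8750
edge 2: (15,32.5)→(9.5,26.5)  cross = 15·26.5 − 9.5·32.5 = 88.7500; (r_i+r_j)·cross = 24.5·88.7500 = 2174.3750
edge 3: (9.5,26.5)→(7,1.5)  cross = 9.5·1.5 − 7·26.5 = -171.2500; (r_i+r_j)·cross = 16.5·-171.2500 = -2825.6250
Σcross = 491.0000 → A = |Σcross|/2 = 245.5000 mm²
Σ(r_i+r_j)·cross = 18783.0000 → first moment M = |Σ|/6 = 3130.5000
R_c = M/A = 3130.5000/245.5000 = 12.7515 mm
θ = 44° = 0.767945 rad
V = θ·R_c·A = 0.767945·12.7515·245.5000 = 2404.051 mm³

Volume = 2404.051 mm³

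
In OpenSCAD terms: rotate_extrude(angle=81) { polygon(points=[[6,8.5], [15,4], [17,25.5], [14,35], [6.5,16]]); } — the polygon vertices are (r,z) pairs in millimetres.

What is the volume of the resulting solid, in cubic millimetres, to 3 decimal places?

Profile (r,z), 5 vertices: (6,8.5) (15,4) (17,25.5) (14,35) (6.5,16)
edge 0: (6,8.5)→(15,4)  cross = 6·4 − 15·8.5 = -103.5000; (r_i+r_j)·cross = 21·-103.5000 = -2173.5000
edge 1: (15,4)→(17,25.5)  cross = 15·25.5 − 17·4 = 314.5000; (r_i+r_j)·cross = 32·314.5000 = 10064.0000
edge 2: (17,25.5)→(14,35)  cross = 17·35 − 14·25.5 = 238.0000; (r_i+r_j)·cross = 31·238.0000 = 7378.0000
edge 3: (14,35)→(6.5,16)  cross = 14·16 − 6.5·35 = -3.5000; (r_i+r_j)·cross = 20.5·-3.5000 = -71.7500
edge 4: (6.5,16)→(6,8.5)  cross = 6.5·8.5 − 6·16 = -40.7500; (r_i+r_j)·cross = 12.5·-40.7500 = -509.3750
Σcross = 404.7500 → A = |Σcross|/2 = 202.3750 mm²
Σ(r_i+r_j)·cross = 14687.3750 → first moment M = |Σ|/6 = 2447.8958
R_c = M/A = 2447.8958/202.3750 = 12.0958 mm
θ = 81° = 1.413717 rad
V = θ·R_c·A = 1.413717·12.0958·202.3750 = 3460.631 mm³

Volume = 3460.631 mm³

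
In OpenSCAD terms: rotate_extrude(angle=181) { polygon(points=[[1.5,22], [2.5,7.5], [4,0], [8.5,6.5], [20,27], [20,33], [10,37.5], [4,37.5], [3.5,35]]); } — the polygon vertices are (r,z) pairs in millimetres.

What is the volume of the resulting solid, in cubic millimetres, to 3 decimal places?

Profile (r,z), 9 vertices: (1.5,22) (2.5,7.5) (4,0) (8.5,6.5) (20,27) (20,33) (10,37.5) (4,37.5) (3.5,35)
edge 0: (1.5,22)→(2.5,7.5)  cross = 1.5·7.5 − 2.5·22 = -43.7500; (r_i+r_j)·cross = 4·-43.7500 = -175.0000
edge 1: (2.5,7.5)→(4,0)  cross = 2.5·0 − 4·7.5 = -30.0000; (r_i+r_j)·cross = 6.5·-30.0000 = -195.0000
edge 2: (4,0)→(8.5,6.5)  cross = 4·6.5 − 8.5·0 = 26.0000; (r_i+r_j)·cross = 12.5·26.0000 = 325.0000
edge 3: (8.5,6.5)→(20,27)  cross = 8.5·27 − 20·6.5 = 99.5000; (r_i+r_j)·cross = 28.5·99.5000 = 2835.7500
edge 4: (20,27)→(20,33)  cross = 20·33 − 20·27 = 120.0000; (r_i+r_j)·cross = 40·120.0000 = 4800.0000
edge 5: (20,33)→(10,37.5)  cross = 20·37.5 − 10·33 = 420.0000; (r_i+r_j)·cross = 30·420.0000 = 12600.0000
edge 6: (10,37.5)→(4,37.5)  cross = 10·37.5 − 4·37.5 = 225.0000; (r_i+r_j)·cross = 14·225.0000 = 3150.0000
edge 7: (4,37.5)→(3.5,35)  cross = 4·35 − 3.5·37.5 = 8.7500; (r_i+r_j)·cross = 7.5·8.7500 = 65.6250
edge 8: (3.5,35)→(1.5,22)  cross = 3.5·22 − 1.5·35 = 24.5000; (r_i+r_j)·cross = 5·24.5000 = 122.5000
Σcross = 850.0000 → A = |Σcross|/2 = 425.0000 mm²
Σ(r_i+r_j)·cross = 23528.8750 → first moment M = |Σ|/6 = 3921.4792
R_c = M/A = 3921.4792/425.0000 = 9.2270 mm
θ = 181° = 3.159046 rad
V = θ·R_c·A = 3.159046·9.2270·425.0000 = 12388.133 mm³

Volume = 12388.133 mm³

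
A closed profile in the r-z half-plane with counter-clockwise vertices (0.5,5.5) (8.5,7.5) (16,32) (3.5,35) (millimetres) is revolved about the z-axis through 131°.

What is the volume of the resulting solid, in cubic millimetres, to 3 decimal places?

Profile (r,z), 4 vertices: (0.5,5.5) (8.5,7.5) (16,32) (3.5,35)
edge 0: (0.5,5.5)→(8.5,7.5)  cross = 0.5·7.5 − 8.5·5.5 = -43.0000; (r_i+r_j)·cross = 9·-43.0000 = -387.0000
edge 1: (8.5,7.5)→(16,32)  cross = 8.5·32 − 16·7.5 = 152.0000; (r_i+r_j)·cross = 24.5·152.0000 = 3724.0000
edge 2: (16,32)→(3.5,35)  cross = 16·35 − 3.5·32 = 448.0000; (r_i+r_j)·cross = 19.5·448.0000 = 8736.0000
edge 3: (3.5,35)→(0.5,5.5)  cross = 3.5·5.5 − 0.5·35 = 1.7500; (r_i+r_j)·cross = 4·1.7500 = 7.0000
Σcross = 558.7500 → A = |Σcross|/2 = 279.3750 mm²
Σ(r_i+r_j)·cross = 12080.0000 → first moment M = |Σ|/6 = 2013.3333
R_c = M/A = 2013.3333/279.3750 = 7.2066 mm
θ = 131° = 2.286381 rad
V = θ·R_c·A = 2.286381·7.2066·279.3750 = 4603.248 mm³

Volume = 4603.248 mm³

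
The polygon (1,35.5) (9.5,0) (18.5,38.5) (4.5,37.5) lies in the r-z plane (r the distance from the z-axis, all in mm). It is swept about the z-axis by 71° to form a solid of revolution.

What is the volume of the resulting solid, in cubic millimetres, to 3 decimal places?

Volume = 3995.077 mm³

Profile (r,z), 4 vertices: (1,35.5) (9.5,0) (18.5,38.5) (4.5,37.5)
edge 0: (1,35.5)→(9.5,0)  cross = 1·0 − 9.5·35.5 = -337.2500; (r_i+r_j)·cross = 10.5·-337.2500 = -3541.1250
edge 1: (9.5,0)→(18.5,38.5)  cross = 9.5·38.5 − 18.5·0 = 365.7500; (r_i+r_j)·cross = 28·365.7500 = 10241.0000
edge 2: (18.5,38.5)→(4.5,37.5)  cross = 18.5·37.5 − 4.5·38.5 = 520.5000; (r_i+r_j)·cross = 23·520.5000 = 11971.5000
edge 3: (4.5,37.5)→(1,35.5)  cross = 4.5·35.5 − 1·37.5 = 122.2500; (r_i+r_j)·cross = 5.5·122.2500 = 672.3750
Σcross = 671.2500 → A = |Σcross|/2 = 335.6250 mm²
Σ(r_i+r_j)·cross = 19343.7500 → first moment M = |Σ|/6 = 3223.9583
R_c = M/A = 3223.9583/335.6250 = 9.6058 mm
θ = 71° = 1.239184 rad
V = θ·R_c·A = 1.239184·9.6058·335.6250 = 3995.077 mm³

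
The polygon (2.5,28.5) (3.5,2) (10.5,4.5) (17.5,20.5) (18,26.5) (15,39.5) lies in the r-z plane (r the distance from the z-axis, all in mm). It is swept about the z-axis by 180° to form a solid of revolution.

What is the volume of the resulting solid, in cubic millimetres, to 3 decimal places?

Volume = 11855.454 mm³

Profile (r,z), 6 vertices: (2.5,28.5) (3.5,2) (10.5,4.5) (17.5,20.5) (18,26.5) (15,39.5)
edge 0: (2.5,28.5)→(3.5,2)  cross = 2.5·2 − 3.5·28.5 = -94.7500; (r_i+r_j)·cross = 6·-94.7500 = -568.5000
edge 1: (3.5,2)→(10.5,4.5)  cross = 3.5·4.5 − 10.5·2 = -5.2500; (r_i+r_j)·cross = 14·-5.2500 = -73.5000
edge 2: (10.5,4.5)→(17.5,20.5)  cross = 10.5·20.5 − 17.5·4.5 = 136.5000; (r_i+r_j)·cross = 28·136.5000 = 3822.0000
edge 3: (17.5,20.5)→(18,26.5)  cross = 17.5·26.5 − 18·20.5 = 94.7500; (r_i+r_j)·cross = 35.5·94.7500 = 3363.6250
edge 4: (18,26.5)→(15,39.5)  cross = 18·39.5 − 15·26.5 = 313.5000; (r_i+r_j)·cross = 33·313.5000 = 10345.5000
edge 5: (15,39.5)→(2.5,28.5)  cross = 15·28.5 − 2.5·39.5 = 328.7500; (r_i+r_j)·cross = 17.5·328.7500 = 5753.1250
Σcross = 773.5000 → A = |Σcross|/2 = 386.7500 mm²
Σ(r_i+r_j)·cross = 22642.2500 → first moment M = |Σ|/6 = 3773.7083
R_c = M/A = 3773.7083/386.7500 = 9.7575 mm
θ = 180° = 3.141593 rad
V = θ·R_c·A = 3.141593·9.7575·386.7500 = 11855.454 mm³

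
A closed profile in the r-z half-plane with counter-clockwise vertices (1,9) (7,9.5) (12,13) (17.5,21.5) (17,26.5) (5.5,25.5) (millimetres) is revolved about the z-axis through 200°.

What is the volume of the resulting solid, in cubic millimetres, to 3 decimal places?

Profile (r,z), 6 vertices: (1,9) (7,9.5) (12,13) (17.5,21.5) (17,26.5) (5.5,25.5)
edge 0: (1,9)→(7,9.5)  cross = 1·9.5 − 7·9 = -53.5000; (r_i+r_j)·cross = 8·-53.5000 = -428.0000
edge 1: (7,9.5)→(12,13)  cross = 7·13 − 12·9.5 = -23.0000; (r_i+r_j)·cross = 19·-23.0000 = -437.0000
edge 2: (12,13)→(17.5,21.5)  cross = 12·21.5 − 17.5·13 = 30.5000; (r_i+r_j)·cross = 29.5·30.5000 = 899.7500
edge 3: (17.5,21.5)→(17,26.5)  cross = 17.5·26.5 − 17·21.5 = 98.2500; (r_i+r_j)·cross = 34.5·98.2500 = 3389.6250
edge 4: (17,26.5)→(5.5,25.5)  cross = 17·25.5 − 5.5·26.5 = 287.7500; (r_i+r_j)·cross = 22.5·287.7500 = 6474.3750
edge 5: (5.5,25.5)→(1,9)  cross = 5.5·9 − 1·25.5 = 24.0000; (r_i+r_j)·cross = 6.5·24.0000 = 156.0000
Σcross = 364.0000 → A = |Σcross|/2 = 182.0000 mm²
Σ(r_i+r_j)·cross = 10054.7500 → first moment M = |Σ|/6 = 1675.7917
R_c = M/A = 1675.7917/182.0000 = 9.2076 mm
θ = 200° = 3.490659 rad
V = θ·R_c·A = 3.490659·9.2076·182.0000 = 5849.616 mm³

Volume = 5849.616 mm³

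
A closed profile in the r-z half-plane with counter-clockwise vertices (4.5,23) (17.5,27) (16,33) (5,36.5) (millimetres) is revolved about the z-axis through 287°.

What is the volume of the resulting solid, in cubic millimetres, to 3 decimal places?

Volume = 5863.459 mm³

Profile (r,z), 4 vertices: (4.5,23) (17.5,27) (16,33) (5,36.5)
edge 0: (4.5,23)→(17.5,27)  cross = 4.5·27 − 17.5·23 = -281.0000; (r_i+r_j)·cross = 22·-281.0000 = -6182.0000
edge 1: (17.5,27)→(16,33)  cross = 17.5·33 − 16·27 = 145.5000; (r_i+r_j)·cross = 33.5·145.5000 = 4874.2500
edge 2: (16,33)→(5,36.5)  cross = 16·36.5 − 5·33 = 419.0000; (r_i+r_j)·cross = 21·419.0000 = 8799.0000
edge 3: (5,36.5)→(4.5,23)  cross = 5·23 − 4.5·36.5 = -49.2500; (r_i+r_j)·cross = 9.5·-49.2500 = -467.8750
Σcross = 234.2500 → A = |Σcross|/2 = 117.1250 mm²
Σ(r_i+r_j)·cross = 7023.3750 → first moment M = |Σ|/6 = 1170.5625
R_c = M/A = 1170.5625/117.1250 = 9.9941 mm
θ = 287° = 5.009095 rad
V = θ·R_c·A = 5.009095·9.9941·117.1250 = 5863.459 mm³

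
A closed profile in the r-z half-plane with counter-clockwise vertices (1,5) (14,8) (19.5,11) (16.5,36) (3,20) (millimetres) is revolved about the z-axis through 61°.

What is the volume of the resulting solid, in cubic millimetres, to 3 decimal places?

Profile (r,z), 5 vertices: (1,5) (14,8) (19.5,11) (16.5,36) (3,20)
edge 0: (1,5)→(14,8)  cross = 1·8 − 14·5 = -62.0000; (r_i+r_j)·cross = 15·-62.0000 = -930.0000
edge 1: (14,8)→(19.5,11)  cross = 14·11 − 19.5·8 = -2.0000; (r_i+r_j)·cross = 33.5·-2.0000 = -67.0000
edge 2: (19.5,11)→(16.5,36)  cross = 19.5·36 − 16.5·11 = 520.5000; (r_i+r_j)·cross = 36·520.5000 = 18738.0000
edge 3: (16.5,36)→(3,20)  cross = 16.5·20 − 3·36 = 222.0000; (r_i+r_j)·cross = 19.5·222.0000 = 4329.0000
edge 4: (3,20)→(1,5)  cross = 3·5 − 1·20 = -5.0000; (r_i+r_j)·cross = 4·-5.0000 = -20.0000
Σcross = 673.5000 → A = |Σcross|/2 = 336.7500 mm²
Σ(r_i+r_j)·cross = 22050.0000 → first moment M = |Σ|/6 = 3675.0000
R_c = M/A = 3675.0000/336.7500 = 10.9131 mm
θ = 61° = 1.064651 rad
V = θ·R_c·A = 1.064651·10.9131·336.7500 = 3912.592 mm³

Volume = 3912.592 mm³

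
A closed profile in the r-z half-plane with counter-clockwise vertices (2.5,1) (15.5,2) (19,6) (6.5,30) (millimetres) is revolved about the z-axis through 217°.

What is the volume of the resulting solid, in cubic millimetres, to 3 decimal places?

Profile (r,z), 4 vertices: (2.5,1) (15.5,2) (19,6) (6.5,30)
edge 0: (2.5,1)→(15.5,2)  cross = 2.5·2 − 15.5·1 = -10.5000; (r_i+r_j)·cross = 18·-10.5000 = -189.0000
edge 1: (15.5,2)→(19,6)  cross = 15.5·6 − 19·2 = 55.0000; (r_i+r_j)·cross = 34.5·55.0000 = 1897.5000
edge 2: (19,6)→(6.5,30)  cross = 19·30 − 6.5·6 = 531.0000; (r_i+r_j)·cross = 25.5·531.0000 = 13540.5000
edge 3: (6.5,30)→(2.5,1)  cross = 6.5·1 − 2.5·30 = -68.5000; (r_i+r_j)·cross = 9·-68.5000 = -616.5000
Σcross = 507.0000 → A = |Σcross|/2 = 253.5000 mm²
Σ(r_i+r_j)·cross = 14632.5000 → first moment M = |Σ|/6 = 2438.7500
R_c = M/A = 2438.7500/253.5000 = 9.6203 mm
θ = 217° = 3.787364 rad
V = θ·R_c·A = 3.787364·9.6203·253.5000 = 9236.435 mm³

Volume = 9236.435 mm³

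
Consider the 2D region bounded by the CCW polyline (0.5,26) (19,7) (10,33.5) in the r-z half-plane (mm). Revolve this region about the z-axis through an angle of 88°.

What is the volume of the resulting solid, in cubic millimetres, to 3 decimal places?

Profile (r,z), 3 vertices: (0.5,26) (19,7) (10,33.5)
edge 0: (0.5,26)→(19,7)  cross = 0.5·7 − 19·26 = -490.5000; (r_i+r_j)·cross = 19.5·-490.5000 = -9564.7500
edge 1: (19,7)→(10,33.5)  cross = 19·33.5 − 10·7 = 566.5000; (r_i+r_j)·cross = 29·566.5000 = 16428.5000
edge 2: (10,33.5)→(0.5,26)  cross = 10·26 − 0.5·33.5 = 243.2500; (r_i+r_j)·cross = 10.5·243.2500 = 2554.1250
Σcross = 319.2500 → A = |Σcross|/2 = 159.6250 mm²
Σ(r_i+r_j)·cross = 9417.8750 → first moment M = |Σ|/6 = 1569.6458
R_c = M/A = 1569.6458/159.6250 = 9.8333 mm
θ = 88° = 1.535890 rad
V = θ·R_c·A = 1.535890·9.8333·159.6250 = 2410.803 mm³

Volume = 2410.803 mm³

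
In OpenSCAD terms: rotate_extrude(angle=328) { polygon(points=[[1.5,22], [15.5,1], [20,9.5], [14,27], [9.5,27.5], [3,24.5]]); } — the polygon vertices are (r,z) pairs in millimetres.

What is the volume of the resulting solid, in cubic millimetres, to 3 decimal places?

Profile (r,z), 6 vertices: (1.5,22) (15.5,1) (20,9.5) (14,27) (9.5,27.5) (3,24.5)
edge 0: (1.5,22)→(15.5,1)  cross = 1.5·1 − 15.5·22 = -339.5000; (r_i+r_j)·cross = 17·-339.5000 = -5771.5000
edge 1: (15.5,1)→(20,9.5)  cross = 15.5·9.5 − 20·1 = 127.2500; (r_i+r_j)·cross = 35.5·127.2500 = 4517.3750
edge 2: (20,9.5)→(14,27)  cross = 20·27 − 14·9.5 = 407.0000; (r_i+r_j)·cross = 34·407.0000 = 13838.0000
edge 3: (14,27)→(9.5,27.5)  cross = 14·27.5 − 9.5·27 = 128.5000; (r_i+r_j)·cross = 23.5·128.5000 = 3019.7500
edge 4: (9.5,27.5)→(3,24.5)  cross = 9.5·24.5 − 3·27.5 = 150.2500; (r_i+r_j)·cross = 12.5·150.2500 = 1878.1250
edge 5: (3,24.5)→(1.5,22)  cross = 3·22 − 1.5·24.5 = 29.2500; (r_i+r_j)·cross = 4.5·29.2500 = 131.6250
Σcross = 502.7500 → A = |Σcross|/2 = 251.3750 mm²
Σ(r_i+r_j)·cross = 17613.3750 → first moment M = |Σ|/6 = 2935.5625
R_c = M/A = 2935.5625/251.3750 = 11.6780 mm
θ = 328° = 5.724680 rad
V = θ·R_c·A = 5.724680·11.6780·251.3750 = 16805.156 mm³

Volume = 16805.156 mm³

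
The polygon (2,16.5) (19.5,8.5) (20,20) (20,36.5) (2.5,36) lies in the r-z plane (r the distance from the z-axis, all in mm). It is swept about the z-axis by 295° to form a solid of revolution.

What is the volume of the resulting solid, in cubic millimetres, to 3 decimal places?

Profile (r,z), 5 vertices: (2,16.5) (19.5,8.5) (20,20) (20,36.5) (2.5,36)
edge 0: (2,16.5)→(19.5,8.5)  cross = 2·8.5 − 19.5·16.5 = -304.7500; (r_i+r_j)·cross = 21.5·-304.7500 = -6552.1250
edge 1: (19.5,8.5)→(20,20)  cross = 19.5·20 − 20·8.5 = 220.0000; (r_i+r_j)·cross = 39.5·220.0000 = 8690.0000
edge 2: (20,20)→(20,36.5)  cross = 20·36.5 − 20·20 = 330.0000; (r_i+r_j)·cross = 40·330.0000 = 13200.0000
edge 3: (20,36.5)→(2.5,36)  cross = 20·36 − 2.5·36.5 = 628.7500; (r_i+r_j)·cross = 22.5·628.7500 = 14146.8750
edge 4: (2.5,36)→(2,16.5)  cross = 2.5·16.5 − 2·36 = -30.7500; (r_i+r_j)·cross = 4.5·-30.7500 = -138.3750
Σcross = 843.2500 → A = |Σcross|/2 = 421.6250 mm²
Σ(r_i+r_j)·cross = 29346.3750 → first moment M = |Σ|/6 = 4891.0625
R_c = M/A = 4891.0625/421.6250 = 11.6005 mm
θ = 295° = 5.148721 rad
V = θ·R_c·A = 5.148721·11.6005·421.6250 = 25182.718 mm³

Volume = 25182.718 mm³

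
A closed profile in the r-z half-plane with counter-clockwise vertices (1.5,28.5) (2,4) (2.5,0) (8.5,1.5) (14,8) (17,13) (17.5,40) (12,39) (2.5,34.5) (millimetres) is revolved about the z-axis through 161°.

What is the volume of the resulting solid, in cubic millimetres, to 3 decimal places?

Profile (r,z), 9 vertices: (1.5,28.5) (2,4) (2.5,0) (8.5,1.5) (14,8) (17,13) (17.5,40) (12,39) (2.5,34.5)
edge 0: (1.5,28.5)→(2,4)  cross = 1.5·4 − 2·28.5 = -51.0000; (r_i+r_j)·cross = 3.5·-51.0000 = -178.5000
edge 1: (2,4)→(2.5,0)  cross = 2·0 − 2.5·4 = -10.0000; (r_i+r_j)·cross = 4.5·-10.0000 = -45.0000
edge 2: (2.5,0)→(8.5,1.5)  cross = 2.5·1.5 − 8.5·0 = 3.7500; (r_i+r_j)·cross = 11·3.7500 = 41.2500
edge 3: (8.5,1.5)→(14,8)  cross = 8.5·8 − 14·1.5 = 47.0000; (r_i+r_j)·cross = 22.5·47.0000 = 1057.5000
edge 4: (14,8)→(17,13)  cross = 14·13 − 17·8 = 46.0000; (r_i+r_j)·cross = 31·46.0000 = 1426.0000
edge 5: (17,13)→(17.5,40)  cross = 17·40 − 17.5·13 = 452.5000; (r_i+r_j)·cross = 34.5·452.5000 = 15611.2500
edge 6: (17.5,40)→(12,39)  cross = 17.5·39 − 12·40 = 202.5000; (r_i+r_j)·cross = 29.5·202.5000 = 5973.7500
edge 7: (12,39)→(2.5,34.5)  cross = 12·34.5 − 2.5·39 = 316.5000; (r_i+r_j)·cross = 14.5·316.5000 = 4589.2500
edge 8: (2.5,34.5)→(1.5,28.5)  cross = 2.5·28.5 − 1.5·34.5 = 19.5000; (r_i+r_j)·cross = 4·19.5000 = 78.0000
Σcross = 1026.7500 → A = |Σcross|/2 = 513.3750 mm²
Σ(r_i+r_j)·cross = 28553.5000 → first moment M = |Σ|/6 = 4758.9167
R_c = M/A = 4758.9167/513.3750 = 9.2699 mm
θ = 161° = 2.809980 rad
V = θ·R_c·A = 2.809980·9.2699·513.3750 = 13372.461 mm³

Volume = 13372.461 mm³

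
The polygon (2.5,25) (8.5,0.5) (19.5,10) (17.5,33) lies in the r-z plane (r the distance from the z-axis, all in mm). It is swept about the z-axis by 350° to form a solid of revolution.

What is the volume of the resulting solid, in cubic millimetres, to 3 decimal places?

Volume = 24656.303 mm³

Profile (r,z), 4 vertices: (2.5,25) (8.5,0.5) (19.5,10) (17.5,33)
edge 0: (2.5,25)→(8.5,0.5)  cross = 2.5·0.5 − 8.5·25 = -211.2500; (r_i+r_j)·cross = 11·-211.2500 = -2323.7500
edge 1: (8.5,0.5)→(19.5,10)  cross = 8.5·10 − 19.5·0.5 = 75.2500; (r_i+r_j)·cross = 28·75.2500 = 2107.0000
edge 2: (19.5,10)→(17.5,33)  cross = 19.5·33 − 17.5·10 = 468.5000; (r_i+r_j)·cross = 37·468.5000 = 17334.5000
edge 3: (17.5,33)→(2.5,25)  cross = 17.5·25 − 2.5·33 = 355.0000; (r_i+r_j)·cross = 20·355.0000 = 7100.0000
Σcross = 687.5000 → A = |Σcross|/2 = 343.7500 mm²
Σ(r_i+r_j)·cross = 24217.7500 → first moment M = |Σ|/6 = 4036.2917
R_c = M/A = 4036.2917/343.7500 = 11.7419 mm
θ = 350° = 6.108652 rad
V = θ·R_c·A = 6.108652·11.7419·343.7500 = 24656.303 mm³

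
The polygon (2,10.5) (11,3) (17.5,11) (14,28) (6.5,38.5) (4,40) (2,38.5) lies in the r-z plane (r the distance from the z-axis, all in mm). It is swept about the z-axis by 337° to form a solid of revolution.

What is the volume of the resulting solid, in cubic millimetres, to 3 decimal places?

Profile (r,z), 7 vertices: (2,10.5) (11,3) (17.5,11) (14,28) (6.5,38.5) (4,40) (2,38.5)
edge 0: (2,10.5)→(11,3)  cross = 2·3 − 11·10.5 = -109.5000; (r_i+r_j)·cross = 13·-109.5000 = -1423.5000
edge 1: (11,3)→(17.5,11)  cross = 11·11 − 17.5·3 = 68.5000; (r_i+r_j)·cross = 28.5·68.5000 = 1952.2500
edge 2: (17.5,11)→(14,28)  cross = 17.5·28 − 14·11 = 336.0000; (r_i+r_j)·cross = 31.5·336.0000 = 10584.0000
edge 3: (14,28)→(6.5,38.5)  cross = 14·38.5 − 6.5·28 = 357.0000; (r_i+r_j)·cross = 20.5·357.0000 = 7318.5000
edge 4: (6.5,38.5)→(4,40)  cross = 6.5·40 − 4·38.5 = 106.0000; (r_i+r_j)·cross = 10.5·106.0000 = 1113.0000
edge 5: (4,40)→(2,38.5)  cross = 4·38.5 − 2·40 = 74.0000; (r_i+r_j)·cross = 6·74.0000 = 444.0000
edge 6: (2,38.5)→(2,10.5)  cross = 2·10.5 − 2·38.5 = -56.0000; (r_i+r_j)·cross = 4·-56.0000 = -224.0000
Σcross = 776.0000 → A = |Σcross|/2 = 388.0000 mm²
Σ(r_i+r_j)·cross = 19764.2500 → first moment M = |Σ|/6 = 3294.0417
R_c = M/A = 3294.0417/388.0000 = 8.4898 mm
θ = 337° = 5.881760 rad
V = θ·R_c·A = 5.881760·8.4898·388.0000 = 19374.761 mm³

Volume = 19374.761 mm³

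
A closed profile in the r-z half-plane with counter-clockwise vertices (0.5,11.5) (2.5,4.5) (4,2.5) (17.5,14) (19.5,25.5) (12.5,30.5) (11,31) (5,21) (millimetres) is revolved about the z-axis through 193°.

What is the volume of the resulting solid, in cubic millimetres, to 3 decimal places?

Profile (r,z), 8 vertices: (0.5,11.5) (2.5,4.5) (4,2.5) (17.5,14) (19.5,25.5) (12.5,30.5) (11,31) (5,21)
edge 0: (0.5,11.5)→(2.5,4.5)  cross = 0.5·4.5 − 2.5·11.5 = -26.5000; (r_i+r_j)·cross = 3·-26.5000 = -79.5000
edge 1: (2.5,4.5)→(4,2.5)  cross = 2.5·2.5 − 4·4.5 = -11.7500; (r_i+r_j)·cross = 6.5·-11.7500 = -76.3750
edge 2: (4,2.5)→(17.5,14)  cross = 4·14 − 17.5·2.5 = 12.2500; (r_i+r_j)·cross = 21.5·12.2500 = 263.3750
edge 3: (17.5,14)→(19.5,25.5)  cross = 17.5·25.5 − 19.5·14 = 173.2500; (r_i+r_j)·cross = 37·173.2500 = 6410.2500
edge 4: (19.5,25.5)→(12.5,30.5)  cross = 19.5·30.5 − 12.5·25.5 = 276.0000; (r_i+r_j)·cross = 32·276.0000 = 8832.0000
edge 5: (12.5,30.5)→(11,31)  cross = 12.5·31 − 11·30.5 = 52.0000; (r_i+r_j)·cross = 23.5·52.0000 = 1222.0000
edge 6: (11,31)→(5,21)  cross = 11·21 − 5·31 = 76.0000; (r_i+r_j)·cross = 16·76.0000 = 1216.0000
edge 7: (5,21)→(0.5,11.5)  cross = 5·11.5 − 0.5·21 = 47.0000; (r_i+r_j)·cross = 5.5·47.0000 = 258.5000
Σcross = 598.2500 → A = |Σcross|/2 = 299.1250 mm²
Σ(r_i+r_j)·cross = 18046.2500 → first moment M = |Σ|/6 = 3007.7083
R_c = M/A = 3007.7083/299.1250 = 10.0550 mm
θ = 193° = 3.368485 rad
V = θ·R_c·A = 3.368485·10.0550·299.1250 = 10131.422 mm³

Volume = 10131.422 mm³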